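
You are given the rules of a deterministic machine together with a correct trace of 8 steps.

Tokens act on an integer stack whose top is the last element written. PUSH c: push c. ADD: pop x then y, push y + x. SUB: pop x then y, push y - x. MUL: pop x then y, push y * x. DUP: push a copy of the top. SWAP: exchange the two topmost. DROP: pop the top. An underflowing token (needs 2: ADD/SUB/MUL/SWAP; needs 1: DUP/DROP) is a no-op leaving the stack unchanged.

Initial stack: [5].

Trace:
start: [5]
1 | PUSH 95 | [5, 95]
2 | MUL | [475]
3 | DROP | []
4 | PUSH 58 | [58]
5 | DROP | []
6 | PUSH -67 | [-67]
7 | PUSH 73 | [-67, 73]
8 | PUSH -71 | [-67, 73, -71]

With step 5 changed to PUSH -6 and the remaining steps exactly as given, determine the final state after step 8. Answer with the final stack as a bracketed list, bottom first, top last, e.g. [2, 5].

(re-executing from step 5 with the substitution; state before step 5: [58])
5 | PUSH -6 | [58, -6]
6 | PUSH -67 | [58, -6, -67]
7 | PUSH 73 | [58, -6, -67, 73]
8 | PUSH -71 | [58, -6, -67, 73, -71]

[58, -6, -67, 73, -71]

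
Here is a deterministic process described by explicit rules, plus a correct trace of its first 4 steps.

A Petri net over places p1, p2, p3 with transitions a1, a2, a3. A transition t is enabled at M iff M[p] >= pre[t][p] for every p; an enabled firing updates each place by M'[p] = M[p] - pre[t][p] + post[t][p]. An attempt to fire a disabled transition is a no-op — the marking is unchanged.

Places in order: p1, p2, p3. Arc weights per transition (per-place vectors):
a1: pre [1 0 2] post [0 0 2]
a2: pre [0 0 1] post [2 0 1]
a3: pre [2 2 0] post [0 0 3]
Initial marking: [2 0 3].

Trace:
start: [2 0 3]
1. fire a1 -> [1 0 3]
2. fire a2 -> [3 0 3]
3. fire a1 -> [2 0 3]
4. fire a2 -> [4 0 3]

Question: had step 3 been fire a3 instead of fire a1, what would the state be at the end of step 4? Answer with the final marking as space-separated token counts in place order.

5 0 3

(re-executing from step 3 with the substitution; state before step 3: [3 0 3])
3. fire a3 -> [3 0 3]
4. fire a2 -> [5 0 3]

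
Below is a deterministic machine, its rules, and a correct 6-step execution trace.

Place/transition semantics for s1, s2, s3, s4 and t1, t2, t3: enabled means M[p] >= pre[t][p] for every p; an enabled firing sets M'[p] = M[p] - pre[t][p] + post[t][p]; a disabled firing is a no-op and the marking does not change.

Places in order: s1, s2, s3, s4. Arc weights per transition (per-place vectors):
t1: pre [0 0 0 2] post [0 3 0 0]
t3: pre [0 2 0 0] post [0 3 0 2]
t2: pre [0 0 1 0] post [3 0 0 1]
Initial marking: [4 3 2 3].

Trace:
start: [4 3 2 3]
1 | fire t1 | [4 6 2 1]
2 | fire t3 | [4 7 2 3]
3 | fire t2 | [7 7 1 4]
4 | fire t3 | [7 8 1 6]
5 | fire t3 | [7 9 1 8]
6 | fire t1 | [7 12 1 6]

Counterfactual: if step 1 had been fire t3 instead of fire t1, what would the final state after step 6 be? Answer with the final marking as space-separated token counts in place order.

7 10 1 10

(re-executing from step 1 with the substitution; state before step 1: [4 3 2 3])
1 | fire t3 | [4 4 2 5]
2 | fire t3 | [4 5 2 7]
3 | fire t2 | [7 5 1 8]
4 | fire t3 | [7 6 1 10]
5 | fire t3 | [7 7 1 12]
6 | fire t1 | [7 10 1 10]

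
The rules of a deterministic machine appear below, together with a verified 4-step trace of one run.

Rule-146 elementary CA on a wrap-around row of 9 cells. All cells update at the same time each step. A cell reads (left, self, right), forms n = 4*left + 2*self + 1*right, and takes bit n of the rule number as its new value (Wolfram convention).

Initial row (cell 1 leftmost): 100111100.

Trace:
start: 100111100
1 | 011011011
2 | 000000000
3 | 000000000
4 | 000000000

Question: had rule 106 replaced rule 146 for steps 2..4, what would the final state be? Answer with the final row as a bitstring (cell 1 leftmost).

000000000

(re-executing steps 2..4 under rule 106; state before step 2: 011011011)
2 | 111111111
3 | 000000000
4 | 000000000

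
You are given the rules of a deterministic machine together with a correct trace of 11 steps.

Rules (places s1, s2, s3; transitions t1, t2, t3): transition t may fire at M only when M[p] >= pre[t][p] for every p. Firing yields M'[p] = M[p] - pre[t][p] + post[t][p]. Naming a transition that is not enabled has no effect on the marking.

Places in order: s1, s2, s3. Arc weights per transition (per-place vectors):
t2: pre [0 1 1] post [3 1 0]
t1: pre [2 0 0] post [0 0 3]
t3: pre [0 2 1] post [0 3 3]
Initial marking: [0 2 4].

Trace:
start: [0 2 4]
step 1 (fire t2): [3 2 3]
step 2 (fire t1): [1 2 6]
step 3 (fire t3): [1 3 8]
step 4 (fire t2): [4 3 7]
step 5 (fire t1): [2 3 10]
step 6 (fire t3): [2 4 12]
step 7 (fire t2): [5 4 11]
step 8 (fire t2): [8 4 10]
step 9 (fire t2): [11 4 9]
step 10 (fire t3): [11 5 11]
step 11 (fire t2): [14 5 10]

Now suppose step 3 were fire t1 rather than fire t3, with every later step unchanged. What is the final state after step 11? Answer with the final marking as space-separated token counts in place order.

(re-executing from step 3 with the substitution; state before step 3: [1 2 6])
step 3 (fire t1): [1 2 6]
step 4 (fire t2): [4 2 5]
step 5 (fire t1): [2 2 8]
step 6 (fire t3): [2 3 10]
step 7 (fire t2): [5 3 9]
step 8 (fire t2): [8 3 8]
step 9 (fire t2): [11 3 7]
step 10 (fire t3): [11 4 9]
step 11 (fire t2): [14 4 8]

14 4 8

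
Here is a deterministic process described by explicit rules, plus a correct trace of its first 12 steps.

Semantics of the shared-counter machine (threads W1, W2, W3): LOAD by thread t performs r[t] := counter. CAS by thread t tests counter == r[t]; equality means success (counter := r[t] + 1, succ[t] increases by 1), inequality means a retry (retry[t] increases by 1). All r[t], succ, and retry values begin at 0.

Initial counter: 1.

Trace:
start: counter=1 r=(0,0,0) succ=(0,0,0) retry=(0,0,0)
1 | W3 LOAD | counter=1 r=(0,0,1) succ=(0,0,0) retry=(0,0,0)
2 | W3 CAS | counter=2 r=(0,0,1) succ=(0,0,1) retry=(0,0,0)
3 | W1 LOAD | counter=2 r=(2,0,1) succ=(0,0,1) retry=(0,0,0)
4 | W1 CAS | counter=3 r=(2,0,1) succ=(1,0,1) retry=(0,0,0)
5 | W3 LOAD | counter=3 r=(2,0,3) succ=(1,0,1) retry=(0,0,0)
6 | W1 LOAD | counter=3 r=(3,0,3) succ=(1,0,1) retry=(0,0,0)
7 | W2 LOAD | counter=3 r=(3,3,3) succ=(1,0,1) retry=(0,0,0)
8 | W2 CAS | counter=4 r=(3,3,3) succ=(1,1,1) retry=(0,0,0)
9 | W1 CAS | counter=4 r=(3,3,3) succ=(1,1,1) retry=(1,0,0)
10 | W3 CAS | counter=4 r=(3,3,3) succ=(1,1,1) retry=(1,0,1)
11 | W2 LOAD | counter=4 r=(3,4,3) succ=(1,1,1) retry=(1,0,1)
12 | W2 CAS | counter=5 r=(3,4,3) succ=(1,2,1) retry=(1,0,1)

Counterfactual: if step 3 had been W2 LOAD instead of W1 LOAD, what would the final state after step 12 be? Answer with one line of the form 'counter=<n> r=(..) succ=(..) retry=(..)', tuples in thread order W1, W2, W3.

counter=4 r=(2,3,2) succ=(0,2,1) retry=(2,0,1)

(re-executing from step 3 with the substitution; state before step 3: counter=2 r=(0,0,1) succ=(0,0,1) retry=(0,0,0))
3 | W2 LOAD | counter=2 r=(0,2,1) succ=(0,0,1) retry=(0,0,0)
4 | W1 CAS | counter=2 r=(0,2,1) succ=(0,0,1) retry=(1,0,0)
5 | W3 LOAD | counter=2 r=(0,2,2) succ=(0,0,1) retry=(1,0,0)
6 | W1 LOAD | counter=2 r=(2,2,2) succ=(0,0,1) retry=(1,0,0)
7 | W2 LOAD | counter=2 r=(2,2,2) succ=(0,0,1) retry=(1,0,0)
8 | W2 CAS | counter=3 r=(2,2,2) succ=(0,1,1) retry=(1,0,0)
9 | W1 CAS | counter=3 r=(2,2,2) succ=(0,1,1) retry=(2,0,0)
10 | W3 CAS | counter=3 r=(2,2,2) succ=(0,1,1) retry=(2,0,1)
11 | W2 LOAD | counter=3 r=(2,3,2) succ=(0,1,1) retry=(2,0,1)
12 | W2 CAS | counter=4 r=(2,3,2) succ=(0,2,1) retry=(2,0,1)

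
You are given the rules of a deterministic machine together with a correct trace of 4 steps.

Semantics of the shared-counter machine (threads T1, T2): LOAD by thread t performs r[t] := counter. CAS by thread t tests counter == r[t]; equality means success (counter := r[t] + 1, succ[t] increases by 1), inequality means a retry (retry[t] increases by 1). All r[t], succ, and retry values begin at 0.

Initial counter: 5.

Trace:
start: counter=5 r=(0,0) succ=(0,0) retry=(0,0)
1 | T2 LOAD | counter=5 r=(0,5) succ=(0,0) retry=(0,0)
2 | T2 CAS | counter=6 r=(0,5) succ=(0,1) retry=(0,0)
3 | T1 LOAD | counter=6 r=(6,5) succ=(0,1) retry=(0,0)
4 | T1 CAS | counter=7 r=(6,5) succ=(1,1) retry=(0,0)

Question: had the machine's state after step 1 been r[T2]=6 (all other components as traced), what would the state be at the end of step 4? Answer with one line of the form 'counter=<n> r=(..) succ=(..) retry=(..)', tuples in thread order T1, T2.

state after step 1 := counter=5 r=(0,6) succ=(0,0) retry=(0,0)
2 | T2 CAS | counter=5 r=(0,6) succ=(0,0) retry=(0,1)
3 | T1 LOAD | counter=5 r=(5,6) succ=(0,0) retry=(0,1)
4 | T1 CAS | counter=6 r=(5,6) succ=(1,0) retry=(0,1)

counter=6 r=(5,6) succ=(1,0) retry=(0,1)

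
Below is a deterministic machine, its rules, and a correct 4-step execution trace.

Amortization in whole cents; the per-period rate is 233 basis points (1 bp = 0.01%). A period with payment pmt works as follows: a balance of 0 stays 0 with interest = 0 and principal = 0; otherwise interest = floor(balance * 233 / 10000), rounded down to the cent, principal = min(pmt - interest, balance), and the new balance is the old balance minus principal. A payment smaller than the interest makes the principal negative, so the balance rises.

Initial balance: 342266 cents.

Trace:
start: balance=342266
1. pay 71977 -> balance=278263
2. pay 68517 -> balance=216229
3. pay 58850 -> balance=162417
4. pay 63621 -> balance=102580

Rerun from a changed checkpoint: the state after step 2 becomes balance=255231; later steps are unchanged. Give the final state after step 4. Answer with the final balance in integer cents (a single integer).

143420

state after step 2 := balance=255231
3. pay 58850 -> balance=202327
4. pay 63621 -> balance=143420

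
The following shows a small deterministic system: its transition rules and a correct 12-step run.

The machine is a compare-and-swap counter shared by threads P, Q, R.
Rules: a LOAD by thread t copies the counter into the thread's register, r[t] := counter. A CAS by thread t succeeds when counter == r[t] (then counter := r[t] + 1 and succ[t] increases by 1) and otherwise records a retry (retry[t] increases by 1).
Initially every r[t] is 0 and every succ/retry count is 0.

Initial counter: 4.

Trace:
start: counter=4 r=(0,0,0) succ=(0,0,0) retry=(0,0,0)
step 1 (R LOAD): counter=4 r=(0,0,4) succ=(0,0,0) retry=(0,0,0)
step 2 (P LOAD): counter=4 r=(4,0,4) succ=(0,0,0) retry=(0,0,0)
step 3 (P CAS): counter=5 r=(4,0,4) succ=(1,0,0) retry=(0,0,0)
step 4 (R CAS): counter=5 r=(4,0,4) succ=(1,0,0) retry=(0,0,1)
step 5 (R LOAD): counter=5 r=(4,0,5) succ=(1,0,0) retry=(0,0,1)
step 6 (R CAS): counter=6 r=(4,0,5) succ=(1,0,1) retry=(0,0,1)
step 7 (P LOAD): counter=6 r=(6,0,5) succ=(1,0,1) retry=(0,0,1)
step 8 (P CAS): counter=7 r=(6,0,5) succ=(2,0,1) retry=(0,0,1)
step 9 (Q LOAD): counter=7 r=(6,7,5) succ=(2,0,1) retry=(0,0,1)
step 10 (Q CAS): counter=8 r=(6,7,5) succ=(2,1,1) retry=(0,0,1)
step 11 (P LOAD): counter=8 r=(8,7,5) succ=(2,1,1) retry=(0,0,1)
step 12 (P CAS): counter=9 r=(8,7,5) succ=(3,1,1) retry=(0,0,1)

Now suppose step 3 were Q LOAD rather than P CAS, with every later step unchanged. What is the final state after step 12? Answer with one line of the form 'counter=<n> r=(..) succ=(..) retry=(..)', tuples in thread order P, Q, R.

(re-executing from step 3 with the substitution; state before step 3: counter=4 r=(4,0,4) succ=(0,0,0) retry=(0,0,0))
step 3 (Q LOAD): counter=4 r=(4,4,4) succ=(0,0,0) retry=(0,0,0)
step 4 (R CAS): counter=5 r=(4,4,4) succ=(0,0,1) retry=(0,0,0)
step 5 (R LOAD): counter=5 r=(4,4,5) succ=(0,0,1) retry=(0,0,0)
step 6 (R CAS): counter=6 r=(4,4,5) succ=(0,0,2) retry=(0,0,0)
step 7 (P LOAD): counter=6 r=(6,4,5) succ=(0,0,2) retry=(0,0,0)
step 8 (P CAS): counter=7 r=(6,4,5) succ=(1,0,2) retry=(0,0,0)
step 9 (Q LOAD): counter=7 r=(6,7,5) succ=(1,0,2) retry=(0,0,0)
step 10 (Q CAS): counter=8 r=(6,7,5) succ=(1,1,2) retry=(0,0,0)
step 11 (P LOAD): counter=8 r=(8,7,5) succ=(1,1,2) retry=(0,0,0)
step 12 (P CAS): counter=9 r=(8,7,5) succ=(2,1,2) retry=(0,0,0)

counter=9 r=(8,7,5) succ=(2,1,2) retry=(0,0,0)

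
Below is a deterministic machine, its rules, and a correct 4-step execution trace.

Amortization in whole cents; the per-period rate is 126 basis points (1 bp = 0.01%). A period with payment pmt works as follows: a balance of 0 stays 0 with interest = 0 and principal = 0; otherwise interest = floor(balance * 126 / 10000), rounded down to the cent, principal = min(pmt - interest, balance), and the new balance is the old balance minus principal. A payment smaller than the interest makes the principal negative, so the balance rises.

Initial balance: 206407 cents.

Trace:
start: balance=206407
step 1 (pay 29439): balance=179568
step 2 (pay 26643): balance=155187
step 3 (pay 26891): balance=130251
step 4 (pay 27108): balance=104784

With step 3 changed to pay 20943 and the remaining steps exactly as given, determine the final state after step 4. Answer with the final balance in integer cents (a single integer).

110807

(re-executing from step 3 with the substitution; state before step 3: balance=155187)
step 3 (pay 20943): balance=136199
step 4 (pay 27108): balance=110807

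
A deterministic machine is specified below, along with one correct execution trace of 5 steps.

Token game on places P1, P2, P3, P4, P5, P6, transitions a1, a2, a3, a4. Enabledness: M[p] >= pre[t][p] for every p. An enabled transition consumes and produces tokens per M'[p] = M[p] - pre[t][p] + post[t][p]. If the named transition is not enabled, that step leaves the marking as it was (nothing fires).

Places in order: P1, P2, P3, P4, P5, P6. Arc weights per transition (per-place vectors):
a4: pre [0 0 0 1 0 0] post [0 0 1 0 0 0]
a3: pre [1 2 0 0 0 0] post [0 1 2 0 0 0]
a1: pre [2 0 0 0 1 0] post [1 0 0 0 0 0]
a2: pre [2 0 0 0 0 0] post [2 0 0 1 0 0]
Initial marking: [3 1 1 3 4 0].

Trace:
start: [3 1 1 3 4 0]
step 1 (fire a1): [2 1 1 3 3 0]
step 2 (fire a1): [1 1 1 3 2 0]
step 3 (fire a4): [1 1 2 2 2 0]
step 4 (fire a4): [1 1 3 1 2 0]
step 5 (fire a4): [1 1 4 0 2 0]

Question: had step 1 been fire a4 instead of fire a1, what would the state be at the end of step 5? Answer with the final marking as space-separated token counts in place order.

(re-executing from step 1 with the substitution; state before step 1: [3 1 1 3 4 0])
step 1 (fire a4): [3 1 2 2 4 0]
step 2 (fire a1): [2 1 2 2 3 0]
step 3 (fire a4): [2 1 3 1 3 0]
step 4 (fire a4): [2 1 4 0 3 0]
step 5 (fire a4): [2 1 4 0 3 0]

2 1 4 0 3 0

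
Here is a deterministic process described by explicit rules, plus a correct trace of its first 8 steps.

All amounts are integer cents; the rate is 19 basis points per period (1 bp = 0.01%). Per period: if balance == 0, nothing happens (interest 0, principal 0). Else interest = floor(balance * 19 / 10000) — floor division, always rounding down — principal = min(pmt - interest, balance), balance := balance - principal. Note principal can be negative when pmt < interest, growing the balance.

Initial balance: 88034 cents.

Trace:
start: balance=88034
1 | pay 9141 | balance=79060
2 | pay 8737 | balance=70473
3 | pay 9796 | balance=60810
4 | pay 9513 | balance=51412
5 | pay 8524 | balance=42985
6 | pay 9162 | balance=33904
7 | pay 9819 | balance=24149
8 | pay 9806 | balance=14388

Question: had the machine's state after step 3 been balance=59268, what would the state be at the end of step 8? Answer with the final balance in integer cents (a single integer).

state after step 3 := balance=59268
4 | pay 9513 | balance=49867
5 | pay 8524 | balance=41437
6 | pay 9162 | balance=32353
7 | pay 9819 | balance=22595
8 | pay 9806 | balance=12831

12831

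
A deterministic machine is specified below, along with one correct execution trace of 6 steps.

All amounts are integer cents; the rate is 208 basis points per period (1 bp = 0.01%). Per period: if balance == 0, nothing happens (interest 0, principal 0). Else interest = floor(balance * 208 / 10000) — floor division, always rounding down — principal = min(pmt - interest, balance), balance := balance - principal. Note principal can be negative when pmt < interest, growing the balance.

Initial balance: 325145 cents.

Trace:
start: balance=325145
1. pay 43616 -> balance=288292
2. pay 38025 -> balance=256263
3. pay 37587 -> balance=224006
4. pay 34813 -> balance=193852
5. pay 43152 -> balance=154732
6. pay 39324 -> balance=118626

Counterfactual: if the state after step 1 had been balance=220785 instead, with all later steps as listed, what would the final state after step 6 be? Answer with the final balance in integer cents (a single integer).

43799

state after step 1 := balance=220785
2. pay 38025 -> balance=187352
3. pay 37587 -> balance=153661
4. pay 34813 -> balance=122044
5. pay 43152 -> balance=81430
6. pay 39324 -> balance=43799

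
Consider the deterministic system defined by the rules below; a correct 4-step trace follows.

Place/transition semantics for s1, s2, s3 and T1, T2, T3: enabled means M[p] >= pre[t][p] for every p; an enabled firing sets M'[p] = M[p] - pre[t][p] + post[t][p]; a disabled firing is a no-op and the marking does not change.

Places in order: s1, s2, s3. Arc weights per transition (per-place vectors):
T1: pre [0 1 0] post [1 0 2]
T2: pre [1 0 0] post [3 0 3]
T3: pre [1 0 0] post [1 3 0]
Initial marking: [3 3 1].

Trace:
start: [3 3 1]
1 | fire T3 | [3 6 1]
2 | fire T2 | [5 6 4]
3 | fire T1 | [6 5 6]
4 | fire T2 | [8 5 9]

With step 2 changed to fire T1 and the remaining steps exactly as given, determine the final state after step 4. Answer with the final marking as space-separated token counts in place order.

(re-executing from step 2 with the substitution; state before step 2: [3 6 1])
2 | fire T1 | [4 5 3]
3 | fire T1 | [5 4 5]
4 | fire T2 | [7 4 8]

7 4 8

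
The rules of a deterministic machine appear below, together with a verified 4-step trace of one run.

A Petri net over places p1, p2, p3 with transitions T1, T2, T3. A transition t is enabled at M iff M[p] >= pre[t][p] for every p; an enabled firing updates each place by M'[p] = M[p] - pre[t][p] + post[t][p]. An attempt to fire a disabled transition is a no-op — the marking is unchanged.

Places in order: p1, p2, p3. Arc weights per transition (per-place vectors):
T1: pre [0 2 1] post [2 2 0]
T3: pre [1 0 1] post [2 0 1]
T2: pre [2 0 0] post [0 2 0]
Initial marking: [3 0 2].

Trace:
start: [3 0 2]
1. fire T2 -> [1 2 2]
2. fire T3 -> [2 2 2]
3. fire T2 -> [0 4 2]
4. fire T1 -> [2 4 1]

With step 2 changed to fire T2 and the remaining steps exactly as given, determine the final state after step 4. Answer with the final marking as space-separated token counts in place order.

3 2 1

(re-executing from step 2 with the substitution; state before step 2: [1 2 2])
2. fire T2 -> [1 2 2]
3. fire T2 -> [1 2 2]
4. fire T1 -> [3 2 1]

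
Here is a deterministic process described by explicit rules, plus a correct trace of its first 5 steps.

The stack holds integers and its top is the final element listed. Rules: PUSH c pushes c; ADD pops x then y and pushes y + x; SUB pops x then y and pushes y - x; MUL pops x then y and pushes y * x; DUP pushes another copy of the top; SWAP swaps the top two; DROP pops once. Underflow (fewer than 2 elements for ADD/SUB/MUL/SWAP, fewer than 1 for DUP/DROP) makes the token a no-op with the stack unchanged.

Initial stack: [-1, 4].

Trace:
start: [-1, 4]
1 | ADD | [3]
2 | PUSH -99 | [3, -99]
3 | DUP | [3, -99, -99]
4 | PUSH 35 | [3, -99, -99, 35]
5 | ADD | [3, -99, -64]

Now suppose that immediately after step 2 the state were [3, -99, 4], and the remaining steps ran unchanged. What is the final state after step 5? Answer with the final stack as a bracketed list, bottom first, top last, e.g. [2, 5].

[3, -99, 4, 39]

state after step 2 := [3, -99, 4]
3 | DUP | [3, -99, 4, 4]
4 | PUSH 35 | [3, -99, 4, 4, 35]
5 | ADD | [3, -99, 4, 39]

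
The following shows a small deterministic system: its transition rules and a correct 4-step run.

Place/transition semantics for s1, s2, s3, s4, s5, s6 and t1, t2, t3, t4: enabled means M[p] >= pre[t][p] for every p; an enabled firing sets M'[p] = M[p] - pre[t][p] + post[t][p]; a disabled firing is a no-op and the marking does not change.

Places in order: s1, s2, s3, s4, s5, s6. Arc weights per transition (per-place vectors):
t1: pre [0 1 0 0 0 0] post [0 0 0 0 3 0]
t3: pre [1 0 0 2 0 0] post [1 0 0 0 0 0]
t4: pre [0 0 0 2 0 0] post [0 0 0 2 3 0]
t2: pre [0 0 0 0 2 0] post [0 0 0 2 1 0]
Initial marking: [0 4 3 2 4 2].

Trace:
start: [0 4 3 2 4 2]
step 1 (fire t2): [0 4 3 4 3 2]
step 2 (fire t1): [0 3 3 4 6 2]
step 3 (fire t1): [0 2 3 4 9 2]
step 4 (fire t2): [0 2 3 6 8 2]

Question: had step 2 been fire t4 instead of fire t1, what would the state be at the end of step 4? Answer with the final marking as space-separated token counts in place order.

(re-executing from step 2 with the substitution; state before step 2: [0 4 3 4 3 2])
step 2 (fire t4): [0 4 3 4 6 2]
step 3 (fire t1): [0 3 3 4 9 2]
step 4 (fire t2): [0 3 3 6 8 2]

0 3 3 6 8 2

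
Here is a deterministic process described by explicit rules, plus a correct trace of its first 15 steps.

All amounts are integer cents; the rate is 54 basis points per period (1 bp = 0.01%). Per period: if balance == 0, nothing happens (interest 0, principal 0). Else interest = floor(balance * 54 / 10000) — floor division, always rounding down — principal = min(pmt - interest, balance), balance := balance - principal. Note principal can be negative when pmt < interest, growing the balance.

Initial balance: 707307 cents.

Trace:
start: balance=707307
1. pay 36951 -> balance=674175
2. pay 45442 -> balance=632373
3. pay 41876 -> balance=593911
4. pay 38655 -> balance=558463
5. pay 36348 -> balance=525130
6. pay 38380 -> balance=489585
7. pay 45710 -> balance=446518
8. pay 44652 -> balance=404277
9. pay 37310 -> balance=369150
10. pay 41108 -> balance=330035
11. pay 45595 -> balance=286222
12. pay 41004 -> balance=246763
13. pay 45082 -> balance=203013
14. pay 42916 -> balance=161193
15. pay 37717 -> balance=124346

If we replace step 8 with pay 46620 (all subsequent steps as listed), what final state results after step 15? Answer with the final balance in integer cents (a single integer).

122301

(re-executing from step 8 with the substitution; state before step 8: balance=446518)
8. pay 46620 -> balance=402309
9. pay 37310 -> balance=367171
10. pay 41108 -> balance=328045
11. pay 45595 -> balance=284221
12. pay 41004 -> balance=244751
13. pay 45082 -> balance=200990
14. pay 42916 -> balance=159159
15. pay 37717 -> balance=122301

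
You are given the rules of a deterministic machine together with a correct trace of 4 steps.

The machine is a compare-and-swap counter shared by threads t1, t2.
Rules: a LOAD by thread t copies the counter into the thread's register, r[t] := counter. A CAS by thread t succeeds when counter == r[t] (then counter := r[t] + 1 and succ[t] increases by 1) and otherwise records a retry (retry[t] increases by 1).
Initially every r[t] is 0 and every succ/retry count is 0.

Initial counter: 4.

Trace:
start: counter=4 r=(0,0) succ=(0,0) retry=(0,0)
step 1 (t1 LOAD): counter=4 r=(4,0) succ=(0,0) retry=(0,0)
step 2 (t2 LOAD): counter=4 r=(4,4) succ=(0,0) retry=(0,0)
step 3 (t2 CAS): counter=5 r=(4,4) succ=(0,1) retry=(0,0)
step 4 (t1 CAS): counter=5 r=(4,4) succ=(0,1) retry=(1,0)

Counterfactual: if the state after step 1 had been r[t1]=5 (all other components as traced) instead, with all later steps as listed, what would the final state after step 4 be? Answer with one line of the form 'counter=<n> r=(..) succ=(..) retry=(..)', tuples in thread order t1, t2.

state after step 1 := counter=4 r=(5,0) succ=(0,0) retry=(0,0)
step 2 (t2 LOAD): counter=4 r=(5,4) succ=(0,0) retry=(0,0)
step 3 (t2 CAS): counter=5 r=(5,4) succ=(0,1) retry=(0,0)
step 4 (t1 CAS): counter=6 r=(5,4) succ=(1,1) retry=(0,0)

counter=6 r=(5,4) succ=(1,1) retry=(0,0)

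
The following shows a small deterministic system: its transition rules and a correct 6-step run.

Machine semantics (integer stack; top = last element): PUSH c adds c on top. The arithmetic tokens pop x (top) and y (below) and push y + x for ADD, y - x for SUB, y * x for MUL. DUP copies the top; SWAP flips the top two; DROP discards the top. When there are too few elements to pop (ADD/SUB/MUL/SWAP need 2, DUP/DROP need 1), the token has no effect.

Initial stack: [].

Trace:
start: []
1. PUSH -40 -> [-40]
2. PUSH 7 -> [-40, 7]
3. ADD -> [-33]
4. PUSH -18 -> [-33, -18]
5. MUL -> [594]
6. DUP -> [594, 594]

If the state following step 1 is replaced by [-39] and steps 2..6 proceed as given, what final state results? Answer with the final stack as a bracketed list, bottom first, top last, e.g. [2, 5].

[576, 576]

state after step 1 := [-39]
2. PUSH 7 -> [-39, 7]
3. ADD -> [-32]
4. PUSH -18 -> [-32, -18]
5. MUL -> [576]
6. DUP -> [576, 576]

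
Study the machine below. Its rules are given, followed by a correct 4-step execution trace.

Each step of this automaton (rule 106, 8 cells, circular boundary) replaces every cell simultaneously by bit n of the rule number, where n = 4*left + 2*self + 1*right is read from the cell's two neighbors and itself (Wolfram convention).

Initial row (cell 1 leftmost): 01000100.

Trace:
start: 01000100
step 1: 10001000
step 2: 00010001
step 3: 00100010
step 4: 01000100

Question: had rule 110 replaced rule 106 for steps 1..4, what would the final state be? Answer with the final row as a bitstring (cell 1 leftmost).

11011101

(re-executing steps 1..4 under rule 110; state before step 1: 01000100)
step 1: 11001100
step 2: 11011101
step 3: 01110111
step 4: 11011101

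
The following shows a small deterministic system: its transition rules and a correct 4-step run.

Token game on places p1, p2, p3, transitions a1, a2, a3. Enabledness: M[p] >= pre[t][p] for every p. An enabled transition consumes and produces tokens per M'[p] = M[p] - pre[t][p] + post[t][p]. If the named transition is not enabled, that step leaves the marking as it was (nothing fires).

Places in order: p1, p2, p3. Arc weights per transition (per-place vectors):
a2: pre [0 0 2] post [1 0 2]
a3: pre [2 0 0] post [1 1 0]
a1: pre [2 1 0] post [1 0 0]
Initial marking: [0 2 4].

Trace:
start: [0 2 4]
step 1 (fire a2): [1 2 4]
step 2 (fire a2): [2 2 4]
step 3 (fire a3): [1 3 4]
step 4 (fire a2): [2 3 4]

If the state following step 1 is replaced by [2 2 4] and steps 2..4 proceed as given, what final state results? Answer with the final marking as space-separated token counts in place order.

3 3 4

state after step 1 := [2 2 4]
step 2 (fire a2): [3 2 4]
step 3 (fire a3): [2 3 4]
step 4 (fire a2): [3 3 4]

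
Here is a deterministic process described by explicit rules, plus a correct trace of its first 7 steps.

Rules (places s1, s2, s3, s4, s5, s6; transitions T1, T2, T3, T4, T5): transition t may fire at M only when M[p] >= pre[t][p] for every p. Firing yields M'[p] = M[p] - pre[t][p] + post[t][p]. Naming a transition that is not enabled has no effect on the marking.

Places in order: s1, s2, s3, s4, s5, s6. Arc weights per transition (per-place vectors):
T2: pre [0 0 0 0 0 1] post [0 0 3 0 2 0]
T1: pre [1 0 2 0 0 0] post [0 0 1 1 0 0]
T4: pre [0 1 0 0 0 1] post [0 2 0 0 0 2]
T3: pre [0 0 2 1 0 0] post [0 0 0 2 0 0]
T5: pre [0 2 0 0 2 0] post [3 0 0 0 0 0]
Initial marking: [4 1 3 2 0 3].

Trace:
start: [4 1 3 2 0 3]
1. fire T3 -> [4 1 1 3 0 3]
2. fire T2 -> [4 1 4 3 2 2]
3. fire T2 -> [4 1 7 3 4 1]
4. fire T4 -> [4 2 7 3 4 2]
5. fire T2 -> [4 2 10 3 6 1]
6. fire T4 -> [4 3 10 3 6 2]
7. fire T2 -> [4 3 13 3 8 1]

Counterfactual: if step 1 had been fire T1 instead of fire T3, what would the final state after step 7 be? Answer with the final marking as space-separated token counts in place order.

(re-executing from step 1 with the substitution; state before step 1: [4 1 3 2 0 3])
1. fire T1 -> [3 1 2 3 0 3]
2. fire T2 -> [3 1 5 3 2 2]
3. fire T2 -> [3 1 8 3 4 1]
4. fire T4 -> [3 2 8 3 4 2]
5. fire T2 -> [3 2 11 3 6 1]
6. fire T4 -> [3 3 11 3 6 2]
7. fire T2 -> [3 3 14 3 8 1]

3 3 14 3 8 1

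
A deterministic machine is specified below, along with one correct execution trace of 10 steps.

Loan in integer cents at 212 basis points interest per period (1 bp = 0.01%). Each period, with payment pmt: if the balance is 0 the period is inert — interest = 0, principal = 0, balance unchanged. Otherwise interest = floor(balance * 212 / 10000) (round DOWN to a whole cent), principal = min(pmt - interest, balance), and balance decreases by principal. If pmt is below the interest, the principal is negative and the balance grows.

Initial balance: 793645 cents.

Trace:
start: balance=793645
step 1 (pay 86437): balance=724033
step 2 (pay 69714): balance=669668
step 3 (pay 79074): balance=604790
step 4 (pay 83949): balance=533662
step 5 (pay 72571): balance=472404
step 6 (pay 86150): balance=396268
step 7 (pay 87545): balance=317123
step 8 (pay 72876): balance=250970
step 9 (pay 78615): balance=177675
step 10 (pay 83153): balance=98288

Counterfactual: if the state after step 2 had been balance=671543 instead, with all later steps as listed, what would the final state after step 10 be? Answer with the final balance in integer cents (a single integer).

state after step 2 := balance=671543
step 3 (pay 79074): balance=606705
step 4 (pay 83949): balance=535618
step 5 (pay 72571): balance=474402
step 6 (pay 86150): balance=398309
step 7 (pay 87545): balance=319208
step 8 (pay 72876): balance=253099
step 9 (pay 78615): balance=179849
step 10 (pay 83153): balance=100508

100508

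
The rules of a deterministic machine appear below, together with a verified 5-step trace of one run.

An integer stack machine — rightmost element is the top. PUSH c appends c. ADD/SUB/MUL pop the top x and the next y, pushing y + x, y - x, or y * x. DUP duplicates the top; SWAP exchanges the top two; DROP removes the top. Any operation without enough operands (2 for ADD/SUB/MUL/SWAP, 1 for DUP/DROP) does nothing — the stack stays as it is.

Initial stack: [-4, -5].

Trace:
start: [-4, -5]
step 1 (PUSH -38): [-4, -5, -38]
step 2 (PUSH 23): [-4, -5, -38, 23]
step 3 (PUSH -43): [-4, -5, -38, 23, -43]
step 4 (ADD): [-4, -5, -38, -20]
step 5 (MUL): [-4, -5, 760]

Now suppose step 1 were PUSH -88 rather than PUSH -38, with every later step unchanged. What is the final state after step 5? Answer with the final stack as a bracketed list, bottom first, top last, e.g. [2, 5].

[-4, -5, 1760]

(re-executing from step 1 with the substitution; state before step 1: [-4, -5])
step 1 (PUSH -88): [-4, -5, -88]
step 2 (PUSH 23): [-4, -5, -88, 23]
step 3 (PUSH -43): [-4, -5, -88, 23, -43]
step 4 (ADD): [-4, -5, -88, -20]
step 5 (MUL): [-4, -5, 1760]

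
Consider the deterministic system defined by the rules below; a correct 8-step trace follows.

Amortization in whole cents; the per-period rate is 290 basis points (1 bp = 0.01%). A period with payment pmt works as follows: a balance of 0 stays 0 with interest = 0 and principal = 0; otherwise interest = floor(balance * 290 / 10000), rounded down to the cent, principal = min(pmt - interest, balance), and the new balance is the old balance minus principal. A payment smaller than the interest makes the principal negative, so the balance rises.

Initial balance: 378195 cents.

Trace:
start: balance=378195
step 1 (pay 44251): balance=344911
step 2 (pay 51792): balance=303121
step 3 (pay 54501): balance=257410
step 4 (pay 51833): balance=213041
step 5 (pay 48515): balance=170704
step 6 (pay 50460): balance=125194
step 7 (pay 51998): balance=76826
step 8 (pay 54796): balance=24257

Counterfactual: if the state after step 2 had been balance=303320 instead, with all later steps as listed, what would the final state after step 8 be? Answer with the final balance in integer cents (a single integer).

state after step 2 := balance=303320
step 3 (pay 54501): balance=257615
step 4 (pay 51833): balance=213252
step 5 (pay 48515): balance=170921
step 6 (pay 50460): balance=125417
step 7 (pay 51998): balance=77056
step 8 (pay 54796): balance=24494

24494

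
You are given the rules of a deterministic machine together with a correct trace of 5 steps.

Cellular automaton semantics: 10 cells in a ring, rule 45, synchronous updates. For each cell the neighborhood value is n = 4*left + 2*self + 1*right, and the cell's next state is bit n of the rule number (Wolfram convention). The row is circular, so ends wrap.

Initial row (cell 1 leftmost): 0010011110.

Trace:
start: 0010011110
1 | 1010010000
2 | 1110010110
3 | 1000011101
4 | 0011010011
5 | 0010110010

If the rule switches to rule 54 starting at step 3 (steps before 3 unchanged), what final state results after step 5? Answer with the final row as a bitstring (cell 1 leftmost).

(re-executing steps 3..5 under rule 54; state before step 3: 1110010110)
3 | 0001111001
4 | 1010000111
5 | 0111001000

0111001000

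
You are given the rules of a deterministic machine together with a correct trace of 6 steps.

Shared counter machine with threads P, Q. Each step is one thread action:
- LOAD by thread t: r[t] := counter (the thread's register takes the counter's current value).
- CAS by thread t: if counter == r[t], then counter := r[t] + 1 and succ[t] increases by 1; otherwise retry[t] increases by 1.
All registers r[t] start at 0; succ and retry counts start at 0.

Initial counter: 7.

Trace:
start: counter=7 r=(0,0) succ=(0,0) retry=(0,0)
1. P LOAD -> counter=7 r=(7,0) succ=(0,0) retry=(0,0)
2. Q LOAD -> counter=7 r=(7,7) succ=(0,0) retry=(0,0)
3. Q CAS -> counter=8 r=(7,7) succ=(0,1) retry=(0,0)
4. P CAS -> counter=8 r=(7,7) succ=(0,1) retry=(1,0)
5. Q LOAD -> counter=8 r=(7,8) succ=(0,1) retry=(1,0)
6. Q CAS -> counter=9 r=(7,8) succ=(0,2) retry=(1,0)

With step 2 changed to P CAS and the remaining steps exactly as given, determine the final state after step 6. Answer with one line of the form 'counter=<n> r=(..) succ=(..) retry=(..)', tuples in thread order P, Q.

(re-executing from step 2 with the substitution; state before step 2: counter=7 r=(7,0) succ=(0,0) retry=(0,0))
2. P CAS -> counter=8 r=(7,0) succ=(1,0) retry=(0,0)
3. Q CAS -> counter=8 r=(7,0) succ=(1,0) retry=(0,1)
4. P CAS -> counter=8 r=(7,0) succ=(1,0) retry=(1,1)
5. Q LOAD -> counter=8 r=(7,8) succ=(1,0) retry=(1,1)
6. Q CAS -> counter=9 r=(7,8) succ=(1,1) retry=(1,1)

counter=9 r=(7,8) succ=(1,1) retry=(1,1)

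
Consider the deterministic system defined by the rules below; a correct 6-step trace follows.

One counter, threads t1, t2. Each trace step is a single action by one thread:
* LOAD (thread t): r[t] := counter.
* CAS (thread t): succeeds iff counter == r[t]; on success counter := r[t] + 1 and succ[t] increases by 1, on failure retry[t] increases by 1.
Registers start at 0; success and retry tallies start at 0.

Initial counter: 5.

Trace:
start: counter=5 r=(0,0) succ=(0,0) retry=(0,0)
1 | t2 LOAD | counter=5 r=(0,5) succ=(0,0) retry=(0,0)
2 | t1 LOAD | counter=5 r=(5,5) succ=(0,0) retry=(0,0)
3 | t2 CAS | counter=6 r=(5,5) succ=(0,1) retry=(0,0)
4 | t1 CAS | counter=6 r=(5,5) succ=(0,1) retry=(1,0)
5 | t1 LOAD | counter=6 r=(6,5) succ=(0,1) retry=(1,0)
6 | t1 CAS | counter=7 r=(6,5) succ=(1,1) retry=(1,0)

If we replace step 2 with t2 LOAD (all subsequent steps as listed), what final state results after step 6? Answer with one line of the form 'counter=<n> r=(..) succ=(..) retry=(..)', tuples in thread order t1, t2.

counter=7 r=(6,5) succ=(1,1) retry=(1,0)

(re-executing from step 2 with the substitution; state before step 2: counter=5 r=(0,5) succ=(0,0) retry=(0,0))
2 | t2 LOAD | counter=5 r=(0,5) succ=(0,0) retry=(0,0)
3 | t2 CAS | counter=6 r=(0,5) succ=(0,1) retry=(0,0)
4 | t1 CAS | counter=6 r=(0,5) succ=(0,1) retry=(1,0)
5 | t1 LOAD | counter=6 r=(6,5) succ=(0,1) retry=(1,0)
6 | t1 CAS | counter=7 r=(6,5) succ=(1,1) retry=(1,0)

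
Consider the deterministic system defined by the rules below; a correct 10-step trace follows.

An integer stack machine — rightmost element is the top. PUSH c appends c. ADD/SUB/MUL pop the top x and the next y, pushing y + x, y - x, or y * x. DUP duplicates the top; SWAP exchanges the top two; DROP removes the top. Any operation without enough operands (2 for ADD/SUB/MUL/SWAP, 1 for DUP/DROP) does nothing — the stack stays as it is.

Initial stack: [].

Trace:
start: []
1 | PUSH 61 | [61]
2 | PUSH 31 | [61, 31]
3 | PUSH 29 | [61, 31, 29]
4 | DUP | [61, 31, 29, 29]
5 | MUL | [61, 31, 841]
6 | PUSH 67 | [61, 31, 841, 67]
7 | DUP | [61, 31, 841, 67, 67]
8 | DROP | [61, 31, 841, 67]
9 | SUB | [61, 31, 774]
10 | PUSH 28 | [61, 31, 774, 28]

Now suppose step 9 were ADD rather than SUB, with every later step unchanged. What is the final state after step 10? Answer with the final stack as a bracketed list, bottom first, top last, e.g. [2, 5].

(re-executing from step 9 with the substitution; state before step 9: [61, 31, 841, 67])
9 | ADD | [61, 31, 908]
10 | PUSH 28 | [61, 31, 908, 28]

[61, 31, 908, 28]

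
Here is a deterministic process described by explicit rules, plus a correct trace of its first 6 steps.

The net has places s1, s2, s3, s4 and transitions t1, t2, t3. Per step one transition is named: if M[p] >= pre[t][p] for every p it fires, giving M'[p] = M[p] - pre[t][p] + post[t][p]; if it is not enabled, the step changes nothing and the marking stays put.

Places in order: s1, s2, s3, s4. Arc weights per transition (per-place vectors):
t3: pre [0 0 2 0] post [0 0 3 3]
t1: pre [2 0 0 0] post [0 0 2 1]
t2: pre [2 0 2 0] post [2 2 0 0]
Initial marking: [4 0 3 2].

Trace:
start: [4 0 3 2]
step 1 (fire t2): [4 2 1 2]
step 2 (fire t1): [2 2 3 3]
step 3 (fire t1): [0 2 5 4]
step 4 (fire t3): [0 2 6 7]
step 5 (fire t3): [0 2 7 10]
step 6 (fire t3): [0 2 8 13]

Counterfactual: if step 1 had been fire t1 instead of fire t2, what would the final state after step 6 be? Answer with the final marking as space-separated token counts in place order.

0 0 10 13

(re-executing from step 1 with the substitution; state before step 1: [4 0 3 2])
step 1 (fire t1): [2 0 5 3]
step 2 (fire t1): [0 0 7 4]
step 3 (fire t1): [0 0 7 4]
step 4 (fire t3): [0 0 8 7]
step 5 (fire t3): [0 0 9 10]
step 6 (fire t3): [0 0 10 13]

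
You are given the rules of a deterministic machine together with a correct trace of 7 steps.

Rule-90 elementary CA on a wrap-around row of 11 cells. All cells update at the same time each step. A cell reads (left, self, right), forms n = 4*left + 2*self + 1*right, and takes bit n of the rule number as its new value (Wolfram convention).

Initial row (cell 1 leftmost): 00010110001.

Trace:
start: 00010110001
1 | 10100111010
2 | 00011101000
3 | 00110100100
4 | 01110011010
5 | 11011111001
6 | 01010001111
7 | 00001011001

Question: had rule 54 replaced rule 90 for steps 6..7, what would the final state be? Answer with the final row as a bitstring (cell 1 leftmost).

(re-executing steps 6..7 under rule 54; state before step 6: 11011111001)
6 | 00100000110
7 | 01110001001

01110001001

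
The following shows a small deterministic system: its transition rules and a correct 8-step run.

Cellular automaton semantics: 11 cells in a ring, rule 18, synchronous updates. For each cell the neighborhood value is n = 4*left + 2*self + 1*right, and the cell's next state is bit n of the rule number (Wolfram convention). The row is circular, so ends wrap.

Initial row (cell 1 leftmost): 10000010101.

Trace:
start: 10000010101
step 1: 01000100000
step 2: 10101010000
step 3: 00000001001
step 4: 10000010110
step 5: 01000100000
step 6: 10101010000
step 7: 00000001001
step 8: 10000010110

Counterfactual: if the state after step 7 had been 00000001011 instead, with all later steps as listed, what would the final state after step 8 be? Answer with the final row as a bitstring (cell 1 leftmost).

10000010000

state after step 7 := 00000001011
step 8: 10000010000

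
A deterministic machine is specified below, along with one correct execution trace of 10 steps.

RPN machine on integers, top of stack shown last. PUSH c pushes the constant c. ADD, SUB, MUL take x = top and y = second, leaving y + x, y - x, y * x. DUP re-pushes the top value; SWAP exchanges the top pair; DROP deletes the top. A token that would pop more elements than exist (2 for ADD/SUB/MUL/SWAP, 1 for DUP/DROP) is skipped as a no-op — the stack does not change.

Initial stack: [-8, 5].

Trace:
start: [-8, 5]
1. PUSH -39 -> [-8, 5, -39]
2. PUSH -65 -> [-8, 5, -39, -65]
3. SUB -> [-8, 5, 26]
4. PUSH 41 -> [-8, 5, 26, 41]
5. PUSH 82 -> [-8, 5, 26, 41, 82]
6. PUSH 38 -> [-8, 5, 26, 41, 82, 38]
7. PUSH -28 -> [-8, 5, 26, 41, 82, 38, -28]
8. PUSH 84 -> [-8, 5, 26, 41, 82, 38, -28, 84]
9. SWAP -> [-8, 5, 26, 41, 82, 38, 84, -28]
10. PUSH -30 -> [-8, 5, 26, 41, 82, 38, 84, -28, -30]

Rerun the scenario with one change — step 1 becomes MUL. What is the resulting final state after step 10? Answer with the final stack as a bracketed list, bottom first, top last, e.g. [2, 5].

(re-executing from step 1 with the substitution; state before step 1: [-8, 5])
1. MUL -> [-40]
2. PUSH -65 -> [-40, -65]
3. SUB -> [25]
4. PUSH 41 -> [25, 41]
5. PUSH 82 -> [25, 41, 82]
6. PUSH 38 -> [25, 41, 82, 38]
7. PUSH -28 -> [25, 41, 82, 38, -28]
8. PUSH 84 -> [25, 41, 82, 38, -28, 84]
9. SWAP -> [25, 41, 82, 38, 84, -28]
10. PUSH -30 -> [25, 41, 82, 38, 84, -28, -30]

[25, 41, 82, 38, 84, -28, -30]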